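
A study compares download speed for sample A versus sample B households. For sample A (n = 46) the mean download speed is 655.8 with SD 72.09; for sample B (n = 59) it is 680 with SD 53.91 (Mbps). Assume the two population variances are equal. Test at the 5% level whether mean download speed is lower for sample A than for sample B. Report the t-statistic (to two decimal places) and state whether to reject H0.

t = -1.97; reject H0

Let group 1 = sample A, group 2 = sample B. H0: μ_1 = μ_2; H1: μ_1 < μ_2 (two-sample pooled-variance t-test, left-tailed).
s_p² = [(46−1)·72.09² + (59−1)·53.91²]/(46+59−2) = 3907.07
t = (655.8 − 680)/√[3907.07·(1/46 + 1/59)] = -1.97
df = n₁ + n₂ − 2 = 103
p-value = P(T ≤ -1.97) ≈ 0.026
Since p ≈ 0.026 < α = 0.05, reject H0; the data support H1.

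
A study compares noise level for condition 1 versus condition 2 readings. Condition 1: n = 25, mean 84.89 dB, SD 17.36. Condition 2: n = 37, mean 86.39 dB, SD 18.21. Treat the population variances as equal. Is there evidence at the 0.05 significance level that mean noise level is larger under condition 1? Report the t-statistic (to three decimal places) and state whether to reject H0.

Let group 1 = condition 1, group 2 = condition 2. H0: μ_1 = μ_2; H1: μ_1 > μ_2 (two-sample pooled-variance t-test, right-tailed).
s_p² = [(25−1)·17.36² + (37−1)·18.21²]/(25+37−2) = 319.51
t = (84.89 − 86.39)/√[319.51·(1/25 + 1/37)] = -0.324
df = n₁ + n₂ − 2 = 60
p-value = P(T ≥ -0.324) ≈ 0.6265
Since p ≈ 0.6265 > α = 0.05, fail to reject H0; the evidence is not statistically significant.

t = -0.324; fail to reject H0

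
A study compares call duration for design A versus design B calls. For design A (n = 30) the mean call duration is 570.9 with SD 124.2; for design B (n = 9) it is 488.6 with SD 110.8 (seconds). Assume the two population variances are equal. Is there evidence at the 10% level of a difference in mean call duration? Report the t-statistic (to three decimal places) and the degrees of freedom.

Let group 1 = design A, group 2 = design B. H0: μ_1 = μ_2; H1: μ_1 ≠ μ_2 (two-sample pooled-variance t-test, two-sided).
s_p² = [(30−1)·124.2² + (9−1)·110.8²]/(30+9−2) = 14744.8
t = (570.9 − 488.6)/√[14744.8·(1/30 + 1/9)] = 1.783
df = n₁ + n₂ − 2 = 37
Two-sided p-value ≈ 0.0827
Since p ≈ 0.0827 < α = 0.1, reject H0; the evidence is statistically significant.

t = 1.783, df = 37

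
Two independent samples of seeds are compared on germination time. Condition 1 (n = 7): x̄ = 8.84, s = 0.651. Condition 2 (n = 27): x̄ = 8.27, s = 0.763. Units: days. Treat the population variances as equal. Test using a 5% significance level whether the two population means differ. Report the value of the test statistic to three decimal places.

Let group 1 = condition 1, group 2 = condition 2. H0: μ_1 = μ_2; H1: μ_1 ≠ μ_2 (two-sample pooled-variance t-test, two-sided).
s_p² = [(7−1)·0.651² + (27−1)·0.763²]/(7+27−2) = 0.552475
t = (8.84 − 8.27)/√[0.552475·(1/7 + 1/27)] = 1.808
df = n₁ + n₂ − 2 = 32
Two-sided p-value ≈ 0.0800
Since p ≈ 0.0800 > α = 0.05, fail to reject H0; the evidence is not statistically significant.

1.808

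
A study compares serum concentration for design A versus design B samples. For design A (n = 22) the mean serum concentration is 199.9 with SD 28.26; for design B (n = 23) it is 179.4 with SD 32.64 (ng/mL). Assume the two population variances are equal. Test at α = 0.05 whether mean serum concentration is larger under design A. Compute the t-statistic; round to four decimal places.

Let group 1 = design A, group 2 = design B. H0: μ_1 = μ_2; H1: μ_1 > μ_2 (two-sample pooled-variance t-test, right-tailed).
s_p² = [(22−1)·28.26² + (23−1)·32.64²]/(22+23−2) = 935.1
t = (199.9 − 179.4)/√[935.1·(1/22 + 1/23)] = 2.2480
df = n₁ + n₂ − 2 = 43
p-value = P(T ≥ 2.2480) ≈ 0.0149
Since p ≈ 0.0149 < α = 0.05, reject H0; the data support H1.

2.2480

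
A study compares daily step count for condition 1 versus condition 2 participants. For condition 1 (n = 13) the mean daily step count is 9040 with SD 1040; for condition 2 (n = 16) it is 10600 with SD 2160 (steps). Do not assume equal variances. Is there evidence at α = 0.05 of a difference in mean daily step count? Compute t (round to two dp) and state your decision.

Let group 1 = condition 1, group 2 = condition 2. H0: μ_1 = μ_2; H1: μ_1 ≠ μ_2 (Welch's two-sample t-test, two-sided).
t = (x̄_1 − x̄_2)/√(s_1²/n_1 + s_2²/n_2) = (9040 − 10600)/√(1040²/13 + 2160²/16) = -2.55
Welch–Satterthwaite df ≈ 22.49
Two-sided p-value ≈ 0.018
Since p ≈ 0.018 < α = 0.05, reject H0; the evidence is statistically significant.

t = -2.55; reject H0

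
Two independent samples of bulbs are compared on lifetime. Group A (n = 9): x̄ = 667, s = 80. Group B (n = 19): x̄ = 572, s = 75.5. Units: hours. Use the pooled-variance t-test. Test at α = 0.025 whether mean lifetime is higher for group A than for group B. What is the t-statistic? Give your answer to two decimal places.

Let group 1 = group A, group 2 = group B. H0: μ_1 = μ_2; H1: μ_1 > μ_2 (two-sample pooled-variance t-test, right-tailed).
s_p² = [(9−1)·80² + (19−1)·75.5²]/(9+19−2) = 5915.56
t = (667 − 572)/√[5915.56·(1/9 + 1/19)] = 3.05
df = n₁ + n₂ − 2 = 26
p-value = P(T ≥ 3.05) ≈ 0.0026
Since p ≈ 0.0026 < α = 0.025, reject H0; the evidence is statistically significant.

3.05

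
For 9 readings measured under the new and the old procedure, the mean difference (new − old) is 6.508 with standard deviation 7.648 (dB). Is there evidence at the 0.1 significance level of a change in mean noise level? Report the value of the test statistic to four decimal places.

H0: μ_d = 0; H1: μ_d ≠ 0 (paired t-test on the differences, two-sided).
t = d̄/(s_d/√n) = 6.508/(7.648/√9) = 2.5528
df = n − 1 = 8
Two-sided p-value ≈ 0.034
Since p ≈ 0.034 < α = 0.1, reject H0; the evidence is statistically significant.

2.5528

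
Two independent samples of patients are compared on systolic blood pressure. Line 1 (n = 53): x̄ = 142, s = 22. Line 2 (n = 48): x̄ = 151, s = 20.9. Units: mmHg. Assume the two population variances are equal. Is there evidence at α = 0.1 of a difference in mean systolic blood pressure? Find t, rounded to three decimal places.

Let group 1 = line 1, group 2 = line 2. H0: μ_1 = μ_2; H1: μ_1 ≠ μ_2 (two-sample pooled-variance t-test, two-sided).
s_p² = [(53−1)·22² + (48−1)·20.9²]/(53+48−2) = 461.597
t = (142 − 151)/√[461.597·(1/53 + 1/48)] = -2.102
df = n₁ + n₂ − 2 = 99
Two-sided p-value ≈ 0.038
Since p ≈ 0.038 < α = 0.1, reject H0; the data support H1.

-2.102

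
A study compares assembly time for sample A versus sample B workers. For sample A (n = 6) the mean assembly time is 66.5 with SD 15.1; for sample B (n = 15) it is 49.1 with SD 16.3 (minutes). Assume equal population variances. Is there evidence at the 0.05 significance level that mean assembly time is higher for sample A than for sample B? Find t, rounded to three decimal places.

2.252

Let group 1 = sample A, group 2 = sample B. H0: μ_1 = μ_2; H1: μ_1 > μ_2 (two-sample pooled-variance t-test, right-tailed).
s_p² = [(6−1)·15.1² + (15−1)·16.3²]/(6+15−2) = 255.774
t = (66.5 − 49.1)/√[255.774·(1/6 + 1/15)] = 2.252
df = n₁ + n₂ − 2 = 19
p-value = P(T ≥ 2.252) ≈ 0.0182
Since p ≈ 0.0182 < α = 0.05, reject H0; the evidence is statistically significant.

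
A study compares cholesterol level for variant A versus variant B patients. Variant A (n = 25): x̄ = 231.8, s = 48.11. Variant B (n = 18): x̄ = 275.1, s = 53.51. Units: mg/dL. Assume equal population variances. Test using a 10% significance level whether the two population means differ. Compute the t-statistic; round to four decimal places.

-2.7782

Let group 1 = variant A, group 2 = variant B. H0: μ_1 = μ_2; H1: μ_1 ≠ μ_2 (two-sample pooled-variance t-test, two-sided).
s_p² = [(25−1)·48.11² + (18−1)·53.51²]/(25+18−2) = 2542.1
t = (231.8 − 275.1)/√[2542.1·(1/25 + 1/18)] = -2.7782
df = n₁ + n₂ − 2 = 41
Two-sided p-value ≈ 0.0082
Since p ≈ 0.0082 < α = 0.1, reject H0; the data support H1.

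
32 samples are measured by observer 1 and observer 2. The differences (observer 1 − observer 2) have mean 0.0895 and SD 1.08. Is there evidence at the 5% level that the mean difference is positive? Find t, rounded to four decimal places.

H0: μ_d = 0; H1: μ_d > 0 (paired t-test on the differences, right-tailed).
t = d̄/(s_d/√n) = 0.0895/(1.08/√32) = 0.4688
df = n − 1 = 31
p-value = P(T ≥ 0.4688) ≈ 0.3213
Since p ≈ 0.3213 > α = 0.05, fail to reject H0; the data do not provide sufficient evidence against H0.

0.4688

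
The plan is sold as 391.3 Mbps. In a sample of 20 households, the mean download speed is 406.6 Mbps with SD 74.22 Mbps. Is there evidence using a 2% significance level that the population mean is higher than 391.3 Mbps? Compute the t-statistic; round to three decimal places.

0.922

H0: μ = 391.3; H1: μ > 391.3 (one-sample t-test, right-tailed).
t = (x̄ − μ₀)/(s/√n) = (406.6 − 391.3)/(74.22/√20) = 0.922
df = n − 1 = 19
p-value = P(T ≥ 0.922) ≈ 0.184
Since p ≈ 0.184 > α = 0.02, fail to reject H0; the evidence is not statistically significant.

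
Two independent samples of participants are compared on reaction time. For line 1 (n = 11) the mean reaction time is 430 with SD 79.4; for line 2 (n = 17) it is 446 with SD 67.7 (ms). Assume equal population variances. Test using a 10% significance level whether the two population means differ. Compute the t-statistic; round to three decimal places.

Let group 1 = line 1, group 2 = line 2. H0: μ_1 = μ_2; H1: μ_1 ≠ μ_2 (two-sample pooled-variance t-test, two-sided).
s_p² = [(11−1)·79.4² + (17−1)·67.7²]/(11+17−2) = 5245.24
t = (430 − 446)/√[5245.24·(1/11 + 1/17)] = -0.571
df = n₁ + n₂ − 2 = 26
Two-sided p-value ≈ 0.573
Since p ≈ 0.573 > α = 0.1, fail to reject H0; the data do not provide sufficient evidence against H0.

-0.571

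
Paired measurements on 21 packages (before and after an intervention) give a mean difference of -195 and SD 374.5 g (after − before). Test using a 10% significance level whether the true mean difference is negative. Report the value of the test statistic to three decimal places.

H0: μ_d = 0; H1: μ_d < 0 (paired t-test on the differences, left-tailed).
t = d̄/(s_d/√n) = -195/(374.5/√21) = -2.386
df = n − 1 = 20
p-value = P(T ≤ -2.386) ≈ 0.0135
Since p ≈ 0.0135 < α = 0.1, reject H0; the evidence is statistically significant.

-2.386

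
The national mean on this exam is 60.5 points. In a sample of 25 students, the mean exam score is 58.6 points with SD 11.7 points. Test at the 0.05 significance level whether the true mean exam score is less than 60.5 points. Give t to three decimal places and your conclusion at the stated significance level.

H0: μ = 60.5; H1: μ < 60.5 (one-sample t-test, left-tailed).
t = (x̄ − μ₀)/(s/√n) = (58.6 − 60.5)/(11.7/√25) = -0.812
df = n − 1 = 24
p-value = P(T ≤ -0.812) ≈ 0.2124
Since p ≈ 0.2124 > α = 0.05, fail to reject H0; the data do not provide sufficient evidence against H0.

t = -0.812; fail to reject H0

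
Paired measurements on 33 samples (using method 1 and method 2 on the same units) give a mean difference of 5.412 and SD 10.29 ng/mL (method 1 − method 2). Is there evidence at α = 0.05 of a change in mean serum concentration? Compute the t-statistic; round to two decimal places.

H0: μ_d = 0; H1: μ_d ≠ 0 (paired t-test on the differences, two-sided).
t = d̄/(s_d/√n) = 5.412/(10.29/√33) = 3.02
df = n − 1 = 32
Two-sided p-value ≈ 0.0049
Since p ≈ 0.0049 < α = 0.05, reject H0; the data support H1.

3.02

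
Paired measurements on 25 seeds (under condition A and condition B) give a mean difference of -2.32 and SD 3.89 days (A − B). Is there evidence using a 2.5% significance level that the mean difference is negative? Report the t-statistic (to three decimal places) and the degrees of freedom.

H0: μ_d = 0; H1: μ_d < 0 (paired t-test on the differences, left-tailed).
t = d̄/(s_d/√n) = -2.32/(3.89/√25) = -2.982
df = n − 1 = 24
p-value = P(T ≤ -2.982) ≈ 0.0032
Since p ≈ 0.0032 < α = 0.025, reject H0; the evidence is statistically significant.

t = -2.982, df = 24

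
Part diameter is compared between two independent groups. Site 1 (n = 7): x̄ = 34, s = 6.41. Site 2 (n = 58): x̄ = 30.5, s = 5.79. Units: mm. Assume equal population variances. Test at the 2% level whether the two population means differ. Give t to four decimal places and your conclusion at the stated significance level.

Let group 1 = site 1, group 2 = site 2. H0: μ_1 = μ_2; H1: μ_1 ≠ μ_2 (two-sample pooled-variance t-test, two-sided).
s_p² = [(7−1)·6.41² + (58−1)·5.79²]/(7+58−2) = 34.2445
t = (34 − 30.5)/√[34.2445·(1/7 + 1/58)] = 1.4948
df = n₁ + n₂ − 2 = 63
Two-sided p-value ≈ 0.1400
Since p ≈ 0.1400 > α = 0.02, fail to reject H0; the data do not provide sufficient evidence against H0.

t = 1.4948; fail to reject H0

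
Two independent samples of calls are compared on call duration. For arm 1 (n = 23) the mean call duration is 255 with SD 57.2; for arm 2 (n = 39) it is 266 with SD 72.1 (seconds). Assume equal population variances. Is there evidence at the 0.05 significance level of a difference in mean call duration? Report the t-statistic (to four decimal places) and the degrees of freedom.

t = -0.6243, df = 60

Let group 1 = arm 1, group 2 = arm 2. H0: μ_1 = μ_2; H1: μ_1 ≠ μ_2 (two-sample pooled-variance t-test, two-sided).
s_p² = [(23−1)·57.2² + (39−1)·72.1²]/(23+39−2) = 4492
t = (255 − 266)/√[4492·(1/23 + 1/39)] = -0.6243
df = n₁ + n₂ − 2 = 60
Two-sided p-value ≈ 0.5348
Since p ≈ 0.5348 > α = 0.05, fail to reject H0; the data do not provide sufficient evidence against H0.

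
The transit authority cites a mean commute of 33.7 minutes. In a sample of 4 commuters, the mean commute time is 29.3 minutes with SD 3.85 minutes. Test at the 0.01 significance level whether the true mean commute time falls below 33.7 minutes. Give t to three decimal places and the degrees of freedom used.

H0: μ = 33.7; H1: μ < 33.7 (one-sample t-test, left-tailed).
t = (x̄ − μ₀)/(s/√n) = (29.3 − 33.7)/(3.85/√4) = -2.286
df = n − 1 = 3
p-value = P(T ≤ -2.286) ≈ 0.053
Since p ≈ 0.053 > α = 0.01, fail to reject H0; the evidence is not statistically significant.

t = -2.286, df = 3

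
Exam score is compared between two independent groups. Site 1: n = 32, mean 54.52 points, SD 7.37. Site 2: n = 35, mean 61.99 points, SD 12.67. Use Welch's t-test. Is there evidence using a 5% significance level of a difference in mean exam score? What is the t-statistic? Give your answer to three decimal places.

Let group 1 = site 1, group 2 = site 2. H0: μ_1 = μ_2; H1: μ_1 ≠ μ_2 (Welch's two-sample t-test, two-sided).
t = (x̄_1 − x̄_2)/√(s_1²/n_1 + s_2²/n_2) = (54.52 − 61.99)/√(7.37²/32 + 12.67²/35) = -2.980
Welch–Satterthwaite df ≈ 55.49
Two-sided p-value ≈ 0.0043
Since p ≈ 0.0043 < α = 0.05, reject H0; the evidence is statistically significant.

-2.980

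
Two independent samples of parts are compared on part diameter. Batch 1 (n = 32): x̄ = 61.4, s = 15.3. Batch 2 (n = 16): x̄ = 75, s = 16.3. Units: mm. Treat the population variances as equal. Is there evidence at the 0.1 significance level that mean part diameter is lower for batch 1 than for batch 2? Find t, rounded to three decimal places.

-2.841

Let group 1 = batch 1, group 2 = batch 2. H0: μ_1 = μ_2; H1: μ_1 < μ_2 (two-sample pooled-variance t-test, left-tailed).
s_p² = [(32−1)·15.3² + (16−1)·16.3²]/(32+16−2) = 244.394
t = (61.4 − 75)/√[244.394·(1/32 + 1/16)] = -2.841
df = n₁ + n₂ − 2 = 46
p-value = P(T ≤ -2.841) ≈ 0.003
Since p ≈ 0.003 < α = 0.1, reject H0; the data support H1.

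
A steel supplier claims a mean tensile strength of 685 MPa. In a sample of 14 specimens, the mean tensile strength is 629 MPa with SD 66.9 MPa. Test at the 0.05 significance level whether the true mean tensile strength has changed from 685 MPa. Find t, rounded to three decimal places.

H0: μ = 685; H1: μ ≠ 685 (one-sample t-test, two-sided).
t = (x̄ − μ₀)/(s/√n) = (629 − 685)/(66.9/√14) = -3.132
df = n − 1 = 13
Two-sided p-value ≈ 0.008
Since p ≈ 0.008 < α = 0.05, reject H0; the evidence is statistically significant.

-3.132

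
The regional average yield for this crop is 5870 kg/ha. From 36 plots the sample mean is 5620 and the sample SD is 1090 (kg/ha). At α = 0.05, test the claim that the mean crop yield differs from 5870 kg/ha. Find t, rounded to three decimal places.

H0: μ = 5870; H1: μ ≠ 5870 (one-sample t-test, two-sided).
t = (x̄ − μ₀)/(s/√n) = (5620 − 5870)/(1090/√36) = -1.376
df = n − 1 = 35
Two-sided p-value ≈ 0.1775
Since p ≈ 0.1775 > α = 0.05, fail to reject H0; the data do not provide sufficient evidence against H0.

-1.376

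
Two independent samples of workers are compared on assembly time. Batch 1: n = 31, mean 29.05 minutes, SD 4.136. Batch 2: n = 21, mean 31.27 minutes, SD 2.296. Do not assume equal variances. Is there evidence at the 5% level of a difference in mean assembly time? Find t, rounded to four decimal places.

Let group 1 = batch 1, group 2 = batch 2. H0: μ_1 = μ_2; H1: μ_1 ≠ μ_2 (Welch's two-sample t-test, two-sided).
t = (x̄_1 − x̄_2)/√(s_1²/n_1 + s_2²/n_2) = (29.05 − 31.27)/√(4.136²/31 + 2.296²/21) = -2.4776
Welch–Satterthwaite df ≈ 48.46
Two-sided p-value ≈ 0.0168
Since p ≈ 0.0168 < α = 0.05, reject H0; the evidence is statistically significant.

-2.4776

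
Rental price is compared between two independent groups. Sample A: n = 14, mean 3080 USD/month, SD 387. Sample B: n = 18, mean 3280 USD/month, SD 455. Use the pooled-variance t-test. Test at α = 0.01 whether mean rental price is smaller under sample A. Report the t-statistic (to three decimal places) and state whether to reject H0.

Let group 1 = sample A, group 2 = sample B. H0: μ_1 = μ_2; H1: μ_1 < μ_2 (two-sample pooled-variance t-test, left-tailed).
s_p² = [(14−1)·387² + (18−1)·455²]/(14+18−2) = 182214
t = (3080 − 3280)/√[182214·(1/14 + 1/18)] = -1.315
df = n₁ + n₂ − 2 = 30
p-value = P(T ≤ -1.315) ≈ 0.099
Since p ≈ 0.099 > α = 0.01, fail to reject H0; the data do not provide sufficient evidence against H0.

t = -1.315; fail to reject H0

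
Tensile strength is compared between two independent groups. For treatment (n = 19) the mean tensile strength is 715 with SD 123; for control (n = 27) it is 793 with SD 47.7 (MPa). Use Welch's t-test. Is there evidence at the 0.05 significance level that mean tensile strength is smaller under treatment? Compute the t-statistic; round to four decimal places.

Let group 1 = treatment, group 2 = control. H0: μ_1 = μ_2; H1: μ_1 < μ_2 (Welch's two-sample t-test, left-tailed).
t = (x̄_1 − x̄_2)/√(s_1²/n_1 + s_2²/n_2) = (715 − 793)/√(123²/19 + 47.7²/27) = -2.6286
Welch–Satterthwaite df ≈ 21.84
p-value = P(T ≤ -2.6286) ≈ 0.0077
Since p ≈ 0.0077 < α = 0.05, reject H0; the evidence is statistically significant.

-2.6286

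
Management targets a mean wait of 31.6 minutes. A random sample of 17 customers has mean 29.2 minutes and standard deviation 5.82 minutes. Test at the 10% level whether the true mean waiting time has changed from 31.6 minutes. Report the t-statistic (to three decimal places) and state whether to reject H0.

H0: μ = 31.6; H1: μ ≠ 31.6 (one-sample t-test, two-sided).
t = (x̄ − μ₀)/(s/√n) = (29.2 − 31.6)/(5.82/√17) = -1.700
df = n − 1 = 16
Two-sided p-value ≈ 0.108
Since p ≈ 0.108 > α = 0.1, fail to reject H0; the data do not provide sufficient evidence against H0.

t = -1.700; fail to reject H0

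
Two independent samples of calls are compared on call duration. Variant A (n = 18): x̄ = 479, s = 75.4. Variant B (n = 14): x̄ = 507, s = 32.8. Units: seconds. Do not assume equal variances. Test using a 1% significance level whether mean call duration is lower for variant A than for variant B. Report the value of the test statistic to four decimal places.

Let group 1 = variant A, group 2 = variant B. H0: μ_1 = μ_2; H1: μ_1 < μ_2 (Welch's two-sample t-test, left-tailed).
t = (x̄_1 − x̄_2)/√(s_1²/n_1 + s_2²/n_2) = (479 − 507)/√(75.4²/18 + 32.8²/14) = -1.4130
Welch–Satterthwaite df ≈ 24.39
p-value = P(T ≤ -1.4130) ≈ 0.085
Since p ≈ 0.085 > α = 0.01, fail to reject H0; the data do not provide sufficient evidence against H0.

-1.4130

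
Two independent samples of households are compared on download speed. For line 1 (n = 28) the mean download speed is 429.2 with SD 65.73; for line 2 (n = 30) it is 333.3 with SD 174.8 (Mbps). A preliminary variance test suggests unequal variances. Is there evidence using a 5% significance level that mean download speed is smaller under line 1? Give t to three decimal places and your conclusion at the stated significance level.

Let group 1 = line 1, group 2 = line 2. H0: μ_1 = μ_2; H1: μ_1 < μ_2 (Welch's two-sample t-test, left-tailed).
t = (x̄_1 − x̄_2)/√(s_1²/n_1 + s_2²/n_2) = (429.2 − 333.3)/√(65.73²/28 + 174.8²/30) = 2.800
Welch–Satterthwaite df ≈ 37.53
p-value = P(T ≤ 2.800) ≈ 0.996
Since p ≈ 0.996 > α = 0.05, fail to reject H0; the data do not provide sufficient evidence against H0.

t = 2.800; fail to reject H0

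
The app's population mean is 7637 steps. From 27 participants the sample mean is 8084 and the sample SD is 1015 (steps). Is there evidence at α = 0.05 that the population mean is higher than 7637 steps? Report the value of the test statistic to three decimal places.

H0: μ = 7637; H1: μ > 7637 (one-sample t-test, right-tailed).
t = (x̄ − μ₀)/(s/√n) = (8084 − 7637)/(1015/√27) = 2.288
df = n − 1 = 26
p-value = P(T ≥ 2.288) ≈ 0.0152
Since p ≈ 0.0152 < α = 0.05, reject H0; the evidence is statistically significant.

2.288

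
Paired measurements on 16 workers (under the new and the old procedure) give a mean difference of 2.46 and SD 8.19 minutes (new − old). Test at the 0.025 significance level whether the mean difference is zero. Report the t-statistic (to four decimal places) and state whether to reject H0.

t = 1.2015; fail to reject H0

H0: μ_d = 0; H1: μ_d ≠ 0 (paired t-test on the differences, two-sided).
t = d̄/(s_d/√n) = 2.46/(8.19/√16) = 1.2015
df = n − 1 = 15
Two-sided p-value ≈ 0.248
Since p ≈ 0.248 > α = 0.025, fail to reject H0; the evidence is not statistically significant.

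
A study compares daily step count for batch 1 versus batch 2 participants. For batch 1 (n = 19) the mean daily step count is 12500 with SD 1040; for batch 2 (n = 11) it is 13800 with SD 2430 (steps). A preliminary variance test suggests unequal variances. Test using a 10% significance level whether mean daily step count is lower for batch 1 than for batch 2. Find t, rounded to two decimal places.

Let group 1 = batch 1, group 2 = batch 2. H0: μ_1 = μ_2; H1: μ_1 < μ_2 (Welch's two-sample t-test, left-tailed).
t = (x̄_1 − x̄_2)/√(s_1²/n_1 + s_2²/n_2) = (12500 − 13800)/√(1040²/19 + 2430²/11) = -1.69
Welch–Satterthwaite df ≈ 12.16
p-value = P(T ≤ -1.69) ≈ 0.0585
Since p ≈ 0.0585 < α = 0.1, reject H0; the data support H1.

-1.69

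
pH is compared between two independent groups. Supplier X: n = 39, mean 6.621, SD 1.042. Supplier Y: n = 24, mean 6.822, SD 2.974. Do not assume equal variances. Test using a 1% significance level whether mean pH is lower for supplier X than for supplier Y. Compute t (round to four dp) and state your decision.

t = -0.3193; fail to reject H0

Let group 1 = supplier X, group 2 = supplier Y. H0: μ_1 = μ_2; H1: μ_1 < μ_2 (Welch's two-sample t-test, left-tailed).
t = (x̄_1 − x̄_2)/√(s_1²/n_1 + s_2²/n_2) = (6.621 − 6.822)/√(1.042²/39 + 2.974²/24) = -0.3193
Welch–Satterthwaite df ≈ 26.51
p-value = P(T ≤ -0.3193) ≈ 0.376
Since p ≈ 0.376 > α = 0.01, fail to reject H0; the evidence is not statistically significant.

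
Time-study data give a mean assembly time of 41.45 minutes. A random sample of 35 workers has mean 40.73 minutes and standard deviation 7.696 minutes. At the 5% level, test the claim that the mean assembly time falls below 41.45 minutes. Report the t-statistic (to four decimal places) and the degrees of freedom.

t = -0.5535, df = 34

H0: μ = 41.45; H1: μ < 41.45 (one-sample t-test, left-tailed).
t = (x̄ − μ₀)/(s/√n) = (40.73 − 41.45)/(7.696/√35) = -0.5535
df = n − 1 = 34
p-value = P(T ≤ -0.5535) ≈ 0.292
Since p ≈ 0.292 > α = 0.05, fail to reject H0; the evidence is not statistically significant.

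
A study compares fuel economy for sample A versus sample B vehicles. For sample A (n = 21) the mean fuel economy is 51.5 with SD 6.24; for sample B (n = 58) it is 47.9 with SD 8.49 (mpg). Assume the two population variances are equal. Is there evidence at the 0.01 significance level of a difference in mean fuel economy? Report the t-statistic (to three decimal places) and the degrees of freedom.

Let group 1 = sample A, group 2 = sample B. H0: μ_1 = μ_2; H1: μ_1 ≠ μ_2 (two-sample pooled-variance t-test, two-sided).
s_p² = [(21−1)·6.24² + (58−1)·8.49²]/(21+58−2) = 63.4717
t = (51.5 − 47.9)/√[63.4717·(1/21 + 1/58)] = 1.774
df = n₁ + n₂ − 2 = 77
Two-sided p-value ≈ 0.080
Since p ≈ 0.080 > α = 0.01, fail to reject H0; the data do not provide sufficient evidence against H0.

t = 1.774, df = 77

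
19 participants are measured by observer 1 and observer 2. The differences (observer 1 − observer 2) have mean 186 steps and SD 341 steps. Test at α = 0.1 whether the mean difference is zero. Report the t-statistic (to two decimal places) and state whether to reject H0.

H0: μ_d = 0; H1: μ_d ≠ 0 (paired t-test on the differences, two-sided).
t = d̄/(s_d/√n) = 186/(341/√19) = 2.38
df = n − 1 = 18
Two-sided p-value ≈ 0.029
Since p ≈ 0.029 < α = 0.1, reject H0; the evidence is statistically significant.

t = 2.38; reject H0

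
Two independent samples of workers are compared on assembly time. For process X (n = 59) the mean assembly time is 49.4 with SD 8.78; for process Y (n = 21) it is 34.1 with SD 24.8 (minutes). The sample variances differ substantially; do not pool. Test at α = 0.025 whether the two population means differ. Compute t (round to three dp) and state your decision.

t = 2.766; reject H0

Let group 1 = process X, group 2 = process Y. H0: μ_1 = μ_2; H1: μ_1 ≠ μ_2 (Welch's two-sample t-test, two-sided).
t = (x̄_1 − x̄_2)/√(s_1²/n_1 + s_2²/n_2) = (49.4 − 34.1)/√(8.78²/59 + 24.8²/21) = 2.766
Welch–Satterthwaite df ≈ 21.81
Two-sided p-value ≈ 0.0113
Since p ≈ 0.0113 < α = 0.025, reject H0; the evidence is statistically significant.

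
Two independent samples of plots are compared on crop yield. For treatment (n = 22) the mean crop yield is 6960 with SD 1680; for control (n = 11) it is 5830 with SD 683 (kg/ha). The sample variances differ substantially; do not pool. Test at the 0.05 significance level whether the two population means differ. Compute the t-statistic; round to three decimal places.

2.735

Let group 1 = treatment, group 2 = control. H0: μ_1 = μ_2; H1: μ_1 ≠ μ_2 (Welch's two-sample t-test, two-sided).
t = (x̄_1 − x̄_2)/√(s_1²/n_1 + s_2²/n_2) = (6960 − 5830)/√(1680²/22 + 683²/11) = 2.735
Welch–Satterthwaite df ≈ 30.24
Two-sided p-value ≈ 0.0103
Since p ≈ 0.0103 < α = 0.05, reject H0; the evidence is statistically significant.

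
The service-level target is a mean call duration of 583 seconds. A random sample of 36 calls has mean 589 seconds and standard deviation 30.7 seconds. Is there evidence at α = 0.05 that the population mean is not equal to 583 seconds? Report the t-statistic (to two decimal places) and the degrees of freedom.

H0: μ = 583; H1: μ ≠ 583 (one-sample t-test, two-sided).
t = (x̄ − μ₀)/(s/√n) = (589 − 583)/(30.7/√36) = 1.17
df = n − 1 = 35
Two-sided p-value ≈ 0.249
Since p ≈ 0.249 > α = 0.05, fail to reject H0; the evidence is not statistically significant.

t = 1.17, df = 35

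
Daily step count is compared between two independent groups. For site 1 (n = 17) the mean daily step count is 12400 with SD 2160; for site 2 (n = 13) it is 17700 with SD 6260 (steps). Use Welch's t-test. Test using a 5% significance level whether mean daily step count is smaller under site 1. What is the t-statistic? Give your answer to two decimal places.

Let group 1 = site 1, group 2 = site 2. H0: μ_1 = μ_2; H1: μ_1 < μ_2 (Welch's two-sample t-test, left-tailed).
t = (x̄_1 − x̄_2)/√(s_1²/n_1 + s_2²/n_2) = (12400 − 17700)/√(2160²/17 + 6260²/13) = -2.92
Welch–Satterthwaite df ≈ 14.20
p-value = P(T ≤ -2.92) ≈ 0.006
Since p ≈ 0.006 < α = 0.05, reject H0; the evidence is statistically significant.

-2.92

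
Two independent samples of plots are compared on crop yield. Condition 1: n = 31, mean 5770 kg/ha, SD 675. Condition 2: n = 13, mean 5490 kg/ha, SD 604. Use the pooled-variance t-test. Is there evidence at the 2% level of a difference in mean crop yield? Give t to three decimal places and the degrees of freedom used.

t = 1.293, df = 42

Let group 1 = condition 1, group 2 = condition 2. H0: μ_1 = μ_2; H1: μ_1 ≠ μ_2 (two-sample pooled-variance t-test, two-sided).
s_p² = [(31−1)·675² + (13−1)·604²]/(31+13−2) = 429680
t = (5770 − 5490)/√[429680·(1/31 + 1/13)] = 1.293
df = n₁ + n₂ − 2 = 42
Two-sided p-value ≈ 0.2032
Since p ≈ 0.2032 > α = 0.02, fail to reject H0; the evidence is not statistically significant.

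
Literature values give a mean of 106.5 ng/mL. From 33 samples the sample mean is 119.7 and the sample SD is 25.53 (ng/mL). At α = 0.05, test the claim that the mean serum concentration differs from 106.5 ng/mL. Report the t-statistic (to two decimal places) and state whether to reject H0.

H0: μ = 106.5; H1: μ ≠ 106.5 (one-sample t-test, two-sided).
t = (x̄ − μ₀)/(s/√n) = (119.7 − 106.5)/(25.53/√33) = 2.97
df = n − 1 = 32
Two-sided p-value ≈ 0.0056
Since p ≈ 0.0056 < α = 0.05, reject H0; the evidence is statistically significant.

t = 2.97; reject H0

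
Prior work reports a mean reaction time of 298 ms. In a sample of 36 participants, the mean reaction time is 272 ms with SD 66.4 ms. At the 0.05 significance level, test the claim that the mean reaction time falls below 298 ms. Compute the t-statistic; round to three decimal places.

H0: μ = 298; H1: μ < 298 (one-sample t-test, left-tailed).
t = (x̄ − μ₀)/(s/√n) = (272 − 298)/(66.4/√36) = -2.349
df = n − 1 = 35
p-value = P(T ≤ -2.349) ≈ 0.012
Since p ≈ 0.012 < α = 0.05, reject H0; the data support H1.

-2.349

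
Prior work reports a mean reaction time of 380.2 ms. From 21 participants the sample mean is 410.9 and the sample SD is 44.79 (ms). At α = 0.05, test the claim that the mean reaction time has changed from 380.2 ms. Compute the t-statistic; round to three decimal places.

H0: μ = 380.2; H1: μ ≠ 380.2 (one-sample t-test, two-sided).
t = (x̄ − μ₀)/(s/√n) = (410.9 − 380.2)/(44.79/√21) = 3.141
df = n − 1 = 20
Two-sided p-value ≈ 0.0051
Since p ≈ 0.0051 < α = 0.05, reject H0; the evidence is statistically significant.

3.141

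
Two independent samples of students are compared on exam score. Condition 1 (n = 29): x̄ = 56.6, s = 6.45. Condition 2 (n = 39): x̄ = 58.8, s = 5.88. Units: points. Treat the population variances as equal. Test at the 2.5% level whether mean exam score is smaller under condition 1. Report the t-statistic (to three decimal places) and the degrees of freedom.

t = -1.464, df = 66

Let group 1 = condition 1, group 2 = condition 2. H0: μ_1 = μ_2; H1: μ_1 < μ_2 (two-sample pooled-variance t-test, left-tailed).
s_p² = [(29−1)·6.45² + (39−1)·5.88²]/(29+39−2) = 37.556
t = (56.6 − 58.8)/√[37.556·(1/29 + 1/39)] = -1.464
df = n₁ + n₂ − 2 = 66
p-value = P(T ≤ -1.464) ≈ 0.074
Since p ≈ 0.074 > α = 0.025, fail to reject H0; the data do not provide sufficient evidence against H0.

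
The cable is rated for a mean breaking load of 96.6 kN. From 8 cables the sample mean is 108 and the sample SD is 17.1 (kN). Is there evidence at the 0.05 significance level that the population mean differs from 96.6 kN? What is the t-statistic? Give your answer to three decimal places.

1.886

H0: μ = 96.6; H1: μ ≠ 96.6 (one-sample t-test, two-sided).
t = (x̄ − μ₀)/(s/√n) = (108 − 96.6)/(17.1/√8) = 1.886
df = n − 1 = 7
Two-sided p-value ≈ 0.101
Since p ≈ 0.101 > α = 0.05, fail to reject H0; the evidence is not statistically significant.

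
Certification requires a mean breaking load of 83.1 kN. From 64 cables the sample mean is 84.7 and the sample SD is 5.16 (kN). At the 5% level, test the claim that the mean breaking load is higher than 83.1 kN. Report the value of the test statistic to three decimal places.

H0: μ = 83.1; H1: μ > 83.1 (one-sample t-test, right-tailed).
t = (x̄ − μ₀)/(s/√n) = (84.7 − 83.1)/(5.16/√64) = 2.481
df = n − 1 = 63
p-value = P(T ≥ 2.481) ≈ 0.008
Since p ≈ 0.008 < α = 0.05, reject H0; the evidence is statistically significant.

2.481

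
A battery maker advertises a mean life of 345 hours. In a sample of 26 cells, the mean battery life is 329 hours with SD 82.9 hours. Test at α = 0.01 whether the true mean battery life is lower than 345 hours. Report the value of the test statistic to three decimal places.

-0.984

H0: μ = 345; H1: μ < 345 (one-sample t-test, left-tailed).
t = (x̄ − μ₀)/(s/√n) = (329 − 345)/(82.9/√26) = -0.984
df = n − 1 = 25
p-value = P(T ≤ -0.984) ≈ 0.167
Since p ≈ 0.167 > α = 0.01, fail to reject H0; the evidence is not statistically significant.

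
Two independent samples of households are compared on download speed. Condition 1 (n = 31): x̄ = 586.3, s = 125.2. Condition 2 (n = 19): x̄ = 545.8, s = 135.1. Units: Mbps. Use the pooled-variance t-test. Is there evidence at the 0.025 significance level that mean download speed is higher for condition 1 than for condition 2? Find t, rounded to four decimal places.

Let group 1 = condition 1, group 2 = condition 2. H0: μ_1 = μ_2; H1: μ_1 > μ_2 (two-sample pooled-variance t-test, right-tailed).
s_p² = [(31−1)·125.2² + (19−1)·135.1²]/(31+19−2) = 16641.4
t = (586.3 − 545.8)/√[16641.4·(1/31 + 1/19)] = 1.0775
df = n₁ + n₂ − 2 = 48
p-value = P(T ≥ 1.0775) ≈ 0.1433
Since p ≈ 0.1433 > α = 0.025, fail to reject H0; the evidence is not statistically significant.

1.0775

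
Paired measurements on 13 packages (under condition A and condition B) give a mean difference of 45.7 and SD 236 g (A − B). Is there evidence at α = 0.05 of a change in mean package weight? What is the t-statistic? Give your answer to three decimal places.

H0: μ_d = 0; H1: μ_d ≠ 0 (paired t-test on the differences, two-sided).
t = d̄/(s_d/√n) = 45.7/(236/√13) = 0.698
df = n − 1 = 12
Two-sided p-value ≈ 0.498
Since p ≈ 0.498 > α = 0.05, fail to reject H0; the data do not provide sufficient evidence against H0.

0.698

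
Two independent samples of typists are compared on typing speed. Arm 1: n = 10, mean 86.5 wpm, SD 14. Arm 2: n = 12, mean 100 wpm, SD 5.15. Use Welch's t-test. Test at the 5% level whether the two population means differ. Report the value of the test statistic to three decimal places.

Let group 1 = arm 1, group 2 = arm 2. H0: μ_1 = μ_2; H1: μ_1 ≠ μ_2 (Welch's two-sample t-test, two-sided).
t = (x̄_1 − x̄_2)/√(s_1²/n_1 + s_2²/n_2) = (86.5 − 100)/√(14²/10 + 5.15²/12) = -2.891
Welch–Satterthwaite df ≈ 11.03
Two-sided p-value ≈ 0.0147
Since p ≈ 0.0147 < α = 0.05, reject H0; the evidence is statistically significant.

-2.891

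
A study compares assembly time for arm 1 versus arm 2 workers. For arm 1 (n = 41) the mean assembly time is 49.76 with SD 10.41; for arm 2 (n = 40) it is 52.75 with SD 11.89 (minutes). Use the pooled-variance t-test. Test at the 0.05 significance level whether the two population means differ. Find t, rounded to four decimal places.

Let group 1 = arm 1, group 2 = arm 2. H0: μ_1 = μ_2; H1: μ_1 ≠ μ_2 (two-sample pooled-variance t-test, two-sided).
s_p² = [(41−1)·10.41² + (40−1)·11.89²]/(41+40−2) = 124.661
t = (49.76 − 52.75)/√[124.661·(1/41 + 1/40)] = -1.2050
df = n₁ + n₂ − 2 = 79
Two-sided p-value ≈ 0.232
Since p ≈ 0.232 > α = 0.05, fail to reject H0; the data do not provide sufficient evidence against H0.

-1.2050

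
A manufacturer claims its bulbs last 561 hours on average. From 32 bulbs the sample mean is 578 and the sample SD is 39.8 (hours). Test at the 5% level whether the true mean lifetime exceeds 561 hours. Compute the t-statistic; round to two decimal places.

H0: μ = 561; H1: μ > 561 (one-sample t-test, right-tailed).
t = (x̄ − μ₀)/(s/√n) = (578 − 561)/(39.8/√32) = 2.42
df = n − 1 = 31
p-value = P(T ≥ 2.42) ≈ 0.011
Since p ≈ 0.011 < α = 0.05, reject H0; the data support H1.

2.42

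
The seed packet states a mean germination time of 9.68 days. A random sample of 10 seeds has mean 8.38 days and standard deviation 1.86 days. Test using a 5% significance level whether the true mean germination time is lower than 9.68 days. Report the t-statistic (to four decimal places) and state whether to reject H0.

H0: μ = 9.68; H1: μ < 9.68 (one-sample t-test, left-tailed).
t = (x̄ − μ₀)/(s/√n) = (8.38 − 9.68)/(1.86/√10) = -2.2102
df = n − 1 = 9
p-value = P(T ≤ -2.2102) ≈ 0.0272
Since p ≈ 0.0272 < α = 0.05, reject H0; the evidence is statistically significant.

t = -2.2102; reject H0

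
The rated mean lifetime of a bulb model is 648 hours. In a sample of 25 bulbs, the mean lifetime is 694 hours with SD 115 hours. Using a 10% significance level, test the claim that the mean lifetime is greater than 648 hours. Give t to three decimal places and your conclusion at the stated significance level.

t = 2.000; reject H0

H0: μ = 648; H1: μ > 648 (one-sample t-test, right-tailed).
t = (x̄ − μ₀)/(s/√n) = (694 − 648)/(115/√25) = 2.000
df = n − 1 = 24
p-value = P(T ≥ 2.000) ≈ 0.0285
Since p ≈ 0.0285 < α = 0.1, reject H0; the data support H1.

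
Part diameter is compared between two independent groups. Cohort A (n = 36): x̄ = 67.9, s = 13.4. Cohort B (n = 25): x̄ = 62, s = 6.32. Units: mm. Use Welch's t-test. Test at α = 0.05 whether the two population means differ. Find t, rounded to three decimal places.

Let group 1 = cohort A, group 2 = cohort B. H0: μ_1 = μ_2; H1: μ_1 ≠ μ_2 (Welch's two-sample t-test, two-sided).
t = (x̄_1 − x̄_2)/√(s_1²/n_1 + s_2²/n_2) = (67.9 − 62)/√(13.4²/36 + 6.32²/25) = 2.299
Welch–Satterthwaite df ≈ 53.07
Two-sided p-value ≈ 0.025
Since p ≈ 0.025 < α = 0.05, reject H0; the data support H1.

2.299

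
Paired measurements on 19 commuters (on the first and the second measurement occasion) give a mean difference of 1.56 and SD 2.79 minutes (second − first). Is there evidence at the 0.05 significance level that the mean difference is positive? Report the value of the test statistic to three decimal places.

2.437

H0: μ_d = 0; H1: μ_d > 0 (paired t-test on the differences, right-tailed).
t = d̄/(s_d/√n) = 1.56/(2.79/√19) = 2.437
df = n − 1 = 18
p-value = P(T ≥ 2.437) ≈ 0.013
Since p ≈ 0.013 < α = 0.05, reject H0; the data support H1.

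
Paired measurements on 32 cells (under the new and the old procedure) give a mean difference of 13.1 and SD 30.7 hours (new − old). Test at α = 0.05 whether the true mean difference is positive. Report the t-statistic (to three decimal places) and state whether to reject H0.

H0: μ_d = 0; H1: μ_d > 0 (paired t-test on the differences, right-tailed).
t = d̄/(s_d/√n) = 13.1/(30.7/√32) = 2.414
df = n − 1 = 31
p-value = P(T ≥ 2.414) ≈ 0.011
Since p ≈ 0.011 < α = 0.05, reject H0; the evidence is statistically significant.

t = 2.414; reject H0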